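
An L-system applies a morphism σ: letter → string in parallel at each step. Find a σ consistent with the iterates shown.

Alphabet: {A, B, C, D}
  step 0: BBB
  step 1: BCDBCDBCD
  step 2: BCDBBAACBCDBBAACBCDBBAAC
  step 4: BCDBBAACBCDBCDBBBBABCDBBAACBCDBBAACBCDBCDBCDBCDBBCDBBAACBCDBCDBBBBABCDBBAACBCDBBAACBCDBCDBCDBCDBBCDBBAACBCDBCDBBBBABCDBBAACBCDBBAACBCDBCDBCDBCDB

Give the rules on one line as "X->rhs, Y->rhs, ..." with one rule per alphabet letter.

A->B, B->BCD, C->BBA, D->AC

  step 1 ⇒ step 2: BCDBCDBCD ⇒ BCD·BBA·AC·BCD·BBA·AC·BCD·BBA·AC
    B ↦ BCD
    C ↦ BBA
    D ↦ AC
    A ↦ B  (constrained at step 2)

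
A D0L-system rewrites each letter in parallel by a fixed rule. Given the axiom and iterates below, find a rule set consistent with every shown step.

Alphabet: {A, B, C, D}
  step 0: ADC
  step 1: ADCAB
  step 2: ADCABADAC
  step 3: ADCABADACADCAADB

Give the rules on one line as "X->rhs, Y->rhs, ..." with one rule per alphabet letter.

A->AD, B->AC, C->B, D->CA

  step 2 ⇒ step 3: ADCABADAC ⇒ AD·CA·B·AD·AC·AD·CA·AD·B
    A ↦ AD
    B ↦ AC
    C ↦ B
    D ↦ CA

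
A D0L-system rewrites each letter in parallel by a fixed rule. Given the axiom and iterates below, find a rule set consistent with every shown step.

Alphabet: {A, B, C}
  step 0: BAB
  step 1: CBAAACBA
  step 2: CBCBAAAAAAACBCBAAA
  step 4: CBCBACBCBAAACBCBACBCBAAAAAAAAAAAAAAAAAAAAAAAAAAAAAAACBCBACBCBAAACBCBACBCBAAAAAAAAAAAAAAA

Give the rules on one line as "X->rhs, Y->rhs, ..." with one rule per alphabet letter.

A->AA, B->CBA, C->CB

  step 1 ⇒ step 2: CBAAACBA ⇒ CB·CBA·AA·AA·AA·CB·CBA·AA
    A ↦ AA
    B ↦ CBA
    C ↦ CB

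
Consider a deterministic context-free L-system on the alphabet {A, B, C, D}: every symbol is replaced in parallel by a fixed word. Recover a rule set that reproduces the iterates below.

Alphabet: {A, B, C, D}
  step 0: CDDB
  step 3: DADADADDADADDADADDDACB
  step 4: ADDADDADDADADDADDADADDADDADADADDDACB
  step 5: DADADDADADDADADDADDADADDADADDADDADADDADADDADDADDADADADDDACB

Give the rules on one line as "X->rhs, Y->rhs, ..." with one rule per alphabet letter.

A->D, B->CB, C->DA, D->AD

  step 4 ⇒ step 5: ADDADDADDADADDADDADADDADDADADADDDACB ⇒ D·AD·AD·D·AD·AD·D·AD·AD·D·AD·D·AD·AD·D·AD·AD·D·AD·D·AD·AD·D·AD·AD·D·AD·D·AD·D·AD·AD·AD·D·DA·CB
    A ↦ D
    B ↦ CB
    C ↦ DA
    D ↦ AD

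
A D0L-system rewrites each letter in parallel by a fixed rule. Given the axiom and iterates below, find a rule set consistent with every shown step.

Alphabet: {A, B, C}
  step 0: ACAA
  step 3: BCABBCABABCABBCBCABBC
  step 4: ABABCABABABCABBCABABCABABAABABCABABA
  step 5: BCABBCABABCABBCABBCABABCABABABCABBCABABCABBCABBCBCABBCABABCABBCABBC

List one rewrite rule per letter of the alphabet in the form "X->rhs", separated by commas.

A->BC, B->AB, C->A

  step 4 ⇒ step 5: ABABCABABABCABBCABABCABABAABABCABABA ⇒ BC·AB·BC·AB·A·BC·AB·BC·AB·BC·AB·A·BC·AB·AB·A·BC·AB·BC·AB·A·BC·AB·BC·AB·BC·BC·AB·BC·AB·A·BC·AB·BC·AB·BC
    A ↦ BC
    B ↦ AB
    C ↦ A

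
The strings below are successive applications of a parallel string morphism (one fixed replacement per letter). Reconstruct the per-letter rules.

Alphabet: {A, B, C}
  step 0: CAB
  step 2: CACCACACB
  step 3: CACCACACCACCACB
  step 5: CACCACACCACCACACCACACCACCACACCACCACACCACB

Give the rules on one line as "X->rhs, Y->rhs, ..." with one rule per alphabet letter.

  step 2 ⇒ step 3: CACCACACB ⇒ CA·C·CA·CA·C·CA·C·CA·CB
    A ↦ C
    B ↦ CB
    C ↦ CA

A->C, B->CB, C->CA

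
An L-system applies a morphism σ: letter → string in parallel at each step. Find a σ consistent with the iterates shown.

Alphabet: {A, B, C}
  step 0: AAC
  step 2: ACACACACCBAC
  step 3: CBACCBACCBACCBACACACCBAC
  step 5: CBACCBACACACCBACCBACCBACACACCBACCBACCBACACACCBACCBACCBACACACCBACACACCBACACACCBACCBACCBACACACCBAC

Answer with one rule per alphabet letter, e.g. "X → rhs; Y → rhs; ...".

  step 2 ⇒ step 3: ACACACACCBAC ⇒ CB·AC·CB·AC·CB·AC·CB·AC·AC·AC·CB·AC
    A ↦ CB
    B ↦ AC
    C ↦ AC

A->CB, B->AC, C->AC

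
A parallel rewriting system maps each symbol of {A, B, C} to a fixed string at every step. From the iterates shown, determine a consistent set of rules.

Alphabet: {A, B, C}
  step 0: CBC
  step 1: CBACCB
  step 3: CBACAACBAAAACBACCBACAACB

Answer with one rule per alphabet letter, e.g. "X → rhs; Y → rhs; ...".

  step 0 ⇒ step 1: CBC ⇒ CB·AC·CB
    B ↦ AC
    C ↦ CB
    A ↦ AA  (constrained at step 1)

A->AA, B->AC, C->CB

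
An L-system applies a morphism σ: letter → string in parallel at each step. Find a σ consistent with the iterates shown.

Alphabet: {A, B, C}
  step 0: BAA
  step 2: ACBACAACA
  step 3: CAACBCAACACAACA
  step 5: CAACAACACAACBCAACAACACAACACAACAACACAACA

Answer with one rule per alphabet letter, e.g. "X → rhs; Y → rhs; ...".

  step 2 ⇒ step 3: ACBACAACA ⇒ CA·A·CB·CA·A·CA·CA·A·CA
    A ↦ CA
    B ↦ CB
    C ↦ A

A->CA, B->CB, C->A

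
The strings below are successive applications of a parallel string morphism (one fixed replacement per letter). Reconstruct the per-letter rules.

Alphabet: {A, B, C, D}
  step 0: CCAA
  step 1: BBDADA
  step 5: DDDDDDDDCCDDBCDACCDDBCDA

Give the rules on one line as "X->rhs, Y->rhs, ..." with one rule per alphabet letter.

A->DA, B->DD, C->B, D->C

  step 0 ⇒ step 1: CCAA ⇒ B·B·DA·DA
    A ↦ DA
    C ↦ B
    B ↦ DD  (constrained at step 1)
    D ↦ C  (constrained at step 1)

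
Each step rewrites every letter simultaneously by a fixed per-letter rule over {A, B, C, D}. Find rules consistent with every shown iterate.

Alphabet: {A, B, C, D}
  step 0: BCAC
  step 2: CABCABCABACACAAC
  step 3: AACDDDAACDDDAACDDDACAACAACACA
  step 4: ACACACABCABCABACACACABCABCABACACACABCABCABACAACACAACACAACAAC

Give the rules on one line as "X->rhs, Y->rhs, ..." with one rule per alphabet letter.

  step 3 ⇒ step 4: AACDDDAACDDDAACDDDACAACAACACA ⇒ AC·AC·A·CAB·CAB·CAB·AC·AC·A·CAB·CAB·CAB·AC·AC·A·CAB·CAB·CAB·AC·A·AC·AC·A·AC·AC·A·AC·A·AC
    A ↦ AC
    C ↦ A
    D ↦ CAB
  step 2 ⇒ step 3: CABCABCABACACAAC ⇒ A·AC·DDD·A·AC·DDD·A·AC·DDD·AC·A·AC·A·AC·AC·A
    B ↦ DDD

A->AC, B->DDD, C->A, D->CAB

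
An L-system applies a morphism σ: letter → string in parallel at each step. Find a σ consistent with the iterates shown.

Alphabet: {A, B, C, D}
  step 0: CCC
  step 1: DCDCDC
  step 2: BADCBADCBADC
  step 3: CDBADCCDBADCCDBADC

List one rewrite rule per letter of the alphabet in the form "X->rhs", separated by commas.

  step 2 ⇒ step 3: BADCBADCBADC ⇒ C·D·BA·DC·C·D·BA·DC·C·D·BA·DC
    A ↦ D
    B ↦ C
    C ↦ DC
    D ↦ BA

A->D, B->C, C->DC, D->BA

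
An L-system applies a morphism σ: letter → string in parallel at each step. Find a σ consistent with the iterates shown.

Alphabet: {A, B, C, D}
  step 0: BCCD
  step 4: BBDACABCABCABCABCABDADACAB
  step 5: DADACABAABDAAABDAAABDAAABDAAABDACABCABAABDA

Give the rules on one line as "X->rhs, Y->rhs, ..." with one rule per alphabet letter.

A->B, B->DA, C->AA, D->CA

  step 4 ⇒ step 5: BBDACABCABCABCABCABDADACAB ⇒ DA·DA·CA·B·AA·B·DA·AA·B·DA·AA·B·DA·AA·B·DA·AA·B·DA·CA·B·CA·B·AA·B·DA
    A ↦ B
    B ↦ DA
    C ↦ AA
    D ↦ CA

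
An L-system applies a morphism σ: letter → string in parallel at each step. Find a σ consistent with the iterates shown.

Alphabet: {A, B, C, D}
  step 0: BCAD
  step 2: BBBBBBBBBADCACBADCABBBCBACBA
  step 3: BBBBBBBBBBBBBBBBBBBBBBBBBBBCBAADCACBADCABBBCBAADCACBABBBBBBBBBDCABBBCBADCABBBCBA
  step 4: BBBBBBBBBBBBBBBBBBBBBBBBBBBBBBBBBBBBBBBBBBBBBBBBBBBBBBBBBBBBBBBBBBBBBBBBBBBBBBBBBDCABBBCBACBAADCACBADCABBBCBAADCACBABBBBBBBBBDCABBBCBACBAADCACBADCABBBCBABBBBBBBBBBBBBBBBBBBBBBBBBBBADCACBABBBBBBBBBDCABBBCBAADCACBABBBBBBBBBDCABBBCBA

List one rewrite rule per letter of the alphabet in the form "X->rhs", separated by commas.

A->CBA, B->BBB, C->DCA, D->A

  step 3 ⇒ step 4: BBBBBBBBBBBBBBBBBBBBBBBBBBBCBAADCACBADCABBBCBAADCACBABBBBBBBBBDCABBBCBADCABBBCBA ⇒ BBB·BBB·BBB·BBB·BBB·BBB·BBB·BBB·BBB·BBB·BBB·BBB·BBB·BBB·BBB·BBB·BBB·BBB·BBB·BBB·BBB·BBB·BBB·BBB·BBB·BBB·BBB·DCA·BBB·CBA·CBA·A·DCA·CBA·DCA·BBB·CBA·A·DCA·CBA·BBB·BBB·BBB·DCA·BBB·CBA·CBA·A·DCA·CBA·DCA·BBB·CBA·BBB·BBB·BBB·BBB·BBB·BBB·BBB·BBB·BBB·A·DCA·CBA·BBB·BBB·BBB·DCA·BBB·CBA·A·DCA·CBA·BBB·BBB·BBB·DCA·BBB·CBA
    A ↦ CBA
    B ↦ BBB
    C ↦ DCA
    D ↦ A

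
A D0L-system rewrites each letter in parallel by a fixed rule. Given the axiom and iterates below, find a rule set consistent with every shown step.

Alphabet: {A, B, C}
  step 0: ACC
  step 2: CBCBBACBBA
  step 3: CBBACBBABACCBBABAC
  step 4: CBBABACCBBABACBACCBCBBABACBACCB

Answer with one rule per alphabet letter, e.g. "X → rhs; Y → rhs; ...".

  step 3 ⇒ step 4: CBBACBBABACCBBABAC ⇒ CB·BA·BA·C·CB·BA·BA·C·BA·C·CB·CB·BA·BA·C·BA·C·CB
    A ↦ C
    B ↦ BA
    C ↦ CB

A->C, B->BA, C->CB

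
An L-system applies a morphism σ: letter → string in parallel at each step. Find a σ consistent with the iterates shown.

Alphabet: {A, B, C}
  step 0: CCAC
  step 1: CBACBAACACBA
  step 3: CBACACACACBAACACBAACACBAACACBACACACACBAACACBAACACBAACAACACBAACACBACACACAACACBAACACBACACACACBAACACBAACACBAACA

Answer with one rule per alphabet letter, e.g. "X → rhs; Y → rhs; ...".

  step 0 ⇒ step 1: CCAC ⇒ CBA·CBA·ACA·CBA
    A ↦ ACA
    C ↦ CBA
    B ↦ CAC  (constrained at step 1)

A->ACA, B->CAC, C->CBA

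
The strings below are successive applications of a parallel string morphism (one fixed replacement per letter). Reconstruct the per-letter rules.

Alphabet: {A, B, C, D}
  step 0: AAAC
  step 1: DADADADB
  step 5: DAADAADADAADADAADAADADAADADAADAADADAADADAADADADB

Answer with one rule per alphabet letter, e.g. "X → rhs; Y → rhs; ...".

  step 0 ⇒ step 1: AAAC ⇒ DA·DA·DA·DB
    A ↦ DA
    C ↦ DB
    B ↦ C  (constrained at step 1)
    D ↦ A  (constrained at step 1)

A->DA, B->C, C->DB, D->A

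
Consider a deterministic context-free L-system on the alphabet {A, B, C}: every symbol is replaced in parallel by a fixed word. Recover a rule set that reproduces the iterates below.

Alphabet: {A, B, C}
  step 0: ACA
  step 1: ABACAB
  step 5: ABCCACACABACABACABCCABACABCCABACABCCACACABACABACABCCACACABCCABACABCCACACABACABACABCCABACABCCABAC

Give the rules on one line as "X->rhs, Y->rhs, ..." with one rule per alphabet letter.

  step 0 ⇒ step 1: ACA ⇒ AB·AC·AB
    A ↦ AB
    C ↦ AC
    B ↦ CC  (constrained at step 1)

A->AB, B->CC, C->AC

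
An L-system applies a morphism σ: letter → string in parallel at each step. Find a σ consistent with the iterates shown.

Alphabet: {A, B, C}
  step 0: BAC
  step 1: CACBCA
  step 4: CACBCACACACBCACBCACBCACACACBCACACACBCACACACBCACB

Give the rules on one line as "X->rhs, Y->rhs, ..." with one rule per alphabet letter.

A->CB, B->CA, C->CA

  step 0 ⇒ step 1: BAC ⇒ CA·CB·CA
    A ↦ CB
    B ↦ CA
    C ↦ CA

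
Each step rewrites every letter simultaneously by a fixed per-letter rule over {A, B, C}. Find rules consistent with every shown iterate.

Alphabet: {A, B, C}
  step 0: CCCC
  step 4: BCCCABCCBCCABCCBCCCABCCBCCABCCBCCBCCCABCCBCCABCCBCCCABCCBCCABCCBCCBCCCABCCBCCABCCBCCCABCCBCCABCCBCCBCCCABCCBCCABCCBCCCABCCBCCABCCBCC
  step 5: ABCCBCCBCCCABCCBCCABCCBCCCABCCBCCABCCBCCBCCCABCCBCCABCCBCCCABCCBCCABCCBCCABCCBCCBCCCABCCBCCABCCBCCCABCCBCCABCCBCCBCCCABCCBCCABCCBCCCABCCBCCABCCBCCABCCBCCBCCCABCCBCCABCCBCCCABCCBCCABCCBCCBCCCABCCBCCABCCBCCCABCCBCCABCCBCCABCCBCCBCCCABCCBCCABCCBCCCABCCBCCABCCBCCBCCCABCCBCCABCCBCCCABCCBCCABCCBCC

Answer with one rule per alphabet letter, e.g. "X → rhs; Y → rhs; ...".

A->C, B->A, C->BCC

  step 4 ⇒ step 5: BCCCABCCBCCABCCBCCCABCCBCCABCCBCCBCCCABCCBCCABCCBCCCABCCBCCABCCBCCBCCCABCCBCCABCCBCCCABCCBCCABCCBCCBCCCABCCBCCABCCBCCCABCCBCCABCCBCC ⇒ A·BCC·BCC·BCC·C·A·BCC·BCC·A·BCC·BCC·C·A·BCC·BCC·A·BCC·BCC·BCC·C·A·BCC·BCC·A·BCC·BCC·C·A·BCC·BCC·A·BCC·BCC·A·BCC·BCC·BCC·C·A·BCC·BCC·A·BCC·BCC·C·A·BCC·BCC·A·BCC·BCC·BCC·C·A·BCC·BCC·A·BCC·BCC·C·A·BCC·BCC·A·BCC·BCC·A·BCC·BCC·BCC·C·A·BCC·BCC·A·BCC·BCC·C·A·BCC·BCC·A·BCC·BCC·BCC·C·A·BCC·BCC·A·BCC·BCC·C·A·BCC·BCC·A·BCC·BCC·A·BCC·BCC·BCC·C·A·BCC·BCC·A·BCC·BCC·C·A·BCC·BCC·A·BCC·BCC·BCC·C·A·BCC·BCC·A·BCC·BCC·C·A·BCC·BCC·A·BCC·BCC
    A ↦ C
    B ↦ A
    C ↦ BCC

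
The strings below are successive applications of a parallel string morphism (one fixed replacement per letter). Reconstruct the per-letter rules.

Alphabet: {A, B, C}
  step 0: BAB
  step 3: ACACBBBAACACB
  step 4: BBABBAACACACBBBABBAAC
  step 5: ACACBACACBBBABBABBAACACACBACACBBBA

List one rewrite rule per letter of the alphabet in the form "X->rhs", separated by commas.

  step 4 ⇒ step 5: BBABBAACACACBBBABBAAC ⇒ AC·AC·B·AC·AC·B·B·BA·B·BA·B·BA·AC·AC·AC·B·AC·AC·B·B·BA
    A ↦ B
    B ↦ AC
    C ↦ BA

A->B, B->AC, C->BA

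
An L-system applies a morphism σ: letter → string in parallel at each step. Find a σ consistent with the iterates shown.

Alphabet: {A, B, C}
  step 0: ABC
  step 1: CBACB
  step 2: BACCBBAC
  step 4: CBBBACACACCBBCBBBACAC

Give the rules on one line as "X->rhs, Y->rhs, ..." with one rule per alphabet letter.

A->CB, B->AC, C->B

  step 1 ⇒ step 2: CBACB ⇒ B·AC·CB·B·AC
    A ↦ CB
    B ↦ AC
    C ↦ B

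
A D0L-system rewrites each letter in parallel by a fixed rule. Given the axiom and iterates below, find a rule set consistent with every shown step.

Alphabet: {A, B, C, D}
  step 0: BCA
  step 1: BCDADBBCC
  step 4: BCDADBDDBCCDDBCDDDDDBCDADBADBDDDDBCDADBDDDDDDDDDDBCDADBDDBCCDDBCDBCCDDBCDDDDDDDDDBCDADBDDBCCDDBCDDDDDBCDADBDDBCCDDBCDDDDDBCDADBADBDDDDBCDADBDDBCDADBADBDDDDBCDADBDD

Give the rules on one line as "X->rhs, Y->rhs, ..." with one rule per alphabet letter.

A->BCC, B->BCD, C->ADB, D->DD

  step 0 ⇒ step 1: BCA ⇒ BCD·ADB·BCC
    A ↦ BCC
    B ↦ BCD
    C ↦ ADB
    D ↦ DD  (constrained at step 1)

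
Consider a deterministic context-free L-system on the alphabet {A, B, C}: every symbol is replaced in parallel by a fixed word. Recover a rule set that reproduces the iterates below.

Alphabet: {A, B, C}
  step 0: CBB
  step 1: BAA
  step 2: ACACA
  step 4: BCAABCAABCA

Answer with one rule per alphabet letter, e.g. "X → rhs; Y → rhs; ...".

A->CA, B->A, C->B

  step 1 ⇒ step 2: BAA ⇒ A·CA·CA
    A ↦ CA
    B ↦ A
  step 0 ⇒ step 1: CBB ⇒ B·A·A
    C ↦ B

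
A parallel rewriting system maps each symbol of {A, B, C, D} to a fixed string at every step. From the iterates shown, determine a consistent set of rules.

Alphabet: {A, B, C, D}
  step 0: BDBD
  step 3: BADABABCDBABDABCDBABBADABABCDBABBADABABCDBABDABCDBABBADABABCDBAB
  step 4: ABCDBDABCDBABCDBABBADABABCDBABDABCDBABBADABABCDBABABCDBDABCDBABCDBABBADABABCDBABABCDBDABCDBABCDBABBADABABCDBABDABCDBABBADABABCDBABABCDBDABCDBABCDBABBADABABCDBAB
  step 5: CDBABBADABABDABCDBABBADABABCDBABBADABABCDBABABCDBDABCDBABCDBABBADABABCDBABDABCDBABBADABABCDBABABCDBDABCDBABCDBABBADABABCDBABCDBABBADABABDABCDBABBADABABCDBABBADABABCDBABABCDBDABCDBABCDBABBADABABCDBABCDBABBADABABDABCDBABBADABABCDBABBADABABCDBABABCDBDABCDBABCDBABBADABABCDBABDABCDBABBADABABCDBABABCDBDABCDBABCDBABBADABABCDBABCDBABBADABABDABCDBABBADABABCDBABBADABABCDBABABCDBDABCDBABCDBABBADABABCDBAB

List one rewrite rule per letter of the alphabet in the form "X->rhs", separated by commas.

  step 4 ⇒ step 5: ABCDBDABCDBABCDBABBADABABCDBABDABCDBABBADABABCDBABABCDBDABCDBABCDBABBADABABCDBABABCDBDABCDBABCDBABBADABABCDBABDABCDBABBADABABCDBABABCDBDABCDBABCDBABBADABABCDBAB ⇒ CDB·AB·BA·DAB·AB·DAB·CDB·AB·BA·DAB·AB·CDB·AB·BA·DAB·AB·CDB·AB·AB·CDB·DAB·CDB·AB·CDB·AB·BA·DAB·AB·CDB·AB·DAB·CDB·AB·BA·DAB·AB·CDB·AB·AB·CDB·DAB·CDB·AB·CDB·AB·BA·DAB·AB·CDB·AB·CDB·AB·BA·DAB·AB·DAB·CDB·AB·BA·DAB·AB·CDB·AB·BA·DAB·AB·CDB·AB·AB·CDB·DAB·CDB·AB·CDB·AB·BA·DAB·AB·CDB·AB·CDB·AB·BA·DAB·AB·DAB·CDB·AB·BA·DAB·AB·CDB·AB·BA·DAB·AB·CDB·AB·AB·CDB·DAB·CDB·AB·CDB·AB·BA·DAB·AB·CDB·AB·DAB·CDB·AB·BA·DAB·AB·CDB·AB·AB·CDB·DAB·CDB·AB·CDB·AB·BA·DAB·AB·CDB·AB·CDB·AB·BA·DAB·AB·DAB·CDB·AB·BA·DAB·AB·CDB·AB·BA·DAB·AB·CDB·AB·AB·CDB·DAB·CDB·AB·CDB·AB·BA·DAB·AB·CDB·AB
    A ↦ CDB
    B ↦ AB
    C ↦ BA
    D ↦ DAB

A->CDB, B->AB, C->BA, D->DAB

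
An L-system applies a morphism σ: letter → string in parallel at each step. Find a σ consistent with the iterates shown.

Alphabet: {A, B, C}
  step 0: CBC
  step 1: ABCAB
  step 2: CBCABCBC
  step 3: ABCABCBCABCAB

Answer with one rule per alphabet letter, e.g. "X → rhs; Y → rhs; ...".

  step 2 ⇒ step 3: CBCABCBC ⇒ AB·C·AB·CB·C·AB·C·AB
    A ↦ CB
    B ↦ C
    C ↦ AB

A->CB, B->C, C->AB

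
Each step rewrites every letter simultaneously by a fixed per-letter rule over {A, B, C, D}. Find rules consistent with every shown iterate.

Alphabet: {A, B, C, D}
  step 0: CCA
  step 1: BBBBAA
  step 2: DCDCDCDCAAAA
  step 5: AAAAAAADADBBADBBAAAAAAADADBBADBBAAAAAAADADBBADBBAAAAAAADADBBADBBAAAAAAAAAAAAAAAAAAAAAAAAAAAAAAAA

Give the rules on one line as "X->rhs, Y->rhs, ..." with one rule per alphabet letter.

  step 1 ⇒ step 2: BBBBAA ⇒ DC·DC·DC·DC·AA·AA
    A ↦ AA
    B ↦ DC
  step 0 ⇒ step 1: CCA ⇒ BB·BB·AA
    C ↦ BB
    D ↦ AD  (constrained at step 2)

A->AA, B->DC, C->BB, D->AD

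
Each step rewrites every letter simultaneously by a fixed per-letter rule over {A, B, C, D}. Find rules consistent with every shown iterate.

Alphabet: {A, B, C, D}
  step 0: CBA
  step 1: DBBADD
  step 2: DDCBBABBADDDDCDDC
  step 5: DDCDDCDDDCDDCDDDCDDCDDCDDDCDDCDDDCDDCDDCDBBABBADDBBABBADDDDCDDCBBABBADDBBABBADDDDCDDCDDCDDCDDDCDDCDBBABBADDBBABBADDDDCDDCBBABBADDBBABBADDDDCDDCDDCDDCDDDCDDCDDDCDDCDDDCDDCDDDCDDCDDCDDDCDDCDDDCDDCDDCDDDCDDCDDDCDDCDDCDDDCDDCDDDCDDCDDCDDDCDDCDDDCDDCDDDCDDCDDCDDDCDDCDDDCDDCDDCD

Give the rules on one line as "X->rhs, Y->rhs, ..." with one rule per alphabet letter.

A->DD, B->BBA, C->D, D->DDC

  step 1 ⇒ step 2: DBBADD ⇒ DDC·BBA·BBA·DD·DDC·DDC
    A ↦ DD
    B ↦ BBA
    D ↦ DDC
  step 0 ⇒ step 1: CBA ⇒ D·BBA·DD
    C ↦ D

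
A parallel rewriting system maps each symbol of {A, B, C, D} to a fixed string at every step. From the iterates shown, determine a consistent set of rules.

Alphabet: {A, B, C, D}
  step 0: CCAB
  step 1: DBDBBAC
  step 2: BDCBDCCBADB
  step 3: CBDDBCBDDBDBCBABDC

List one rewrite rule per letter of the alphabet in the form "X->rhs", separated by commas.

A->BA, B->C, C->DB, D->BD

  step 2 ⇒ step 3: BDCBDCCBADB ⇒ C·BD·DB·C·BD·DB·DB·C·BA·BD·C
    A ↦ BA
    B ↦ C
    C ↦ DB
    D ↦ BD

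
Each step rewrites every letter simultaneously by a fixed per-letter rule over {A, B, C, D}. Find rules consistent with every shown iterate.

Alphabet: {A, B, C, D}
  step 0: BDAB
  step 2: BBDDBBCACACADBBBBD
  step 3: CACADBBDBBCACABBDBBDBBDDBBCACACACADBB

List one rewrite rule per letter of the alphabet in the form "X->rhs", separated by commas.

A->BD, B->CA, C->B, D->DBB

  step 2 ⇒ step 3: BBDDBBCACACADBBBBD ⇒ CA·CA·DBB·DBB·CA·CA·B·BD·B·BD·B·BD·DBB·CA·CA·CA·CA·DBB
    A ↦ BD
    B ↦ CA
    C ↦ B
    D ↦ DBB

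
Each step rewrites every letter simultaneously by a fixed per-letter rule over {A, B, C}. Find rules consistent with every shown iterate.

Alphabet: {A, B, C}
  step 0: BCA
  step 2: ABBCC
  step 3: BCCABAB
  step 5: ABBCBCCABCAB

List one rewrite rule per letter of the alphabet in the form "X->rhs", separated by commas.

A->B, B->C, C->AB

  step 2 ⇒ step 3: ABBCC ⇒ B·C·C·AB·AB
    A ↦ B
    B ↦ C
    C ↦ AB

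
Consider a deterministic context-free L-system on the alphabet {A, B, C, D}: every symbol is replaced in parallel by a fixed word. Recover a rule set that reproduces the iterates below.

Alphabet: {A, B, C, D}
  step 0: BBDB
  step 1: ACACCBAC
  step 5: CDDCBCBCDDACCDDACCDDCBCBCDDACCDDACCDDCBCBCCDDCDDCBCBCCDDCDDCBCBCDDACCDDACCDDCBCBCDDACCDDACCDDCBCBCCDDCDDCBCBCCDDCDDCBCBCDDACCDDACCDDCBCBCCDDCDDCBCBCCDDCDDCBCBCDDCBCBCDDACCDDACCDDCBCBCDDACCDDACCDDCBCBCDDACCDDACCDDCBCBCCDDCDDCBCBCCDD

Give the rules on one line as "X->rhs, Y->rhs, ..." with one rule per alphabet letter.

A->C, B->AC, C->CDD, D->CB

  step 0 ⇒ step 1: BBDB ⇒ AC·AC·CB·AC
    B ↦ AC
    D ↦ CB
    A ↦ C  (constrained at step 1)
    C ↦ CDD  (constrained at step 1)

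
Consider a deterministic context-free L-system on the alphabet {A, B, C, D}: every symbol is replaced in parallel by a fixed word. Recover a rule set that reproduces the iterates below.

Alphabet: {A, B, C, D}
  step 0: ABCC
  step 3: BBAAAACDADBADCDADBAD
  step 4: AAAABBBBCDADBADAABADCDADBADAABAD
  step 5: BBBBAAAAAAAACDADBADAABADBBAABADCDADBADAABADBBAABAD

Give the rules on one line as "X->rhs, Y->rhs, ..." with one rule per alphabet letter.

A->B, B->AA, C->CD, D->AD

  step 4 ⇒ step 5: AAAABBBBCDADBADAABADCDADBADAABAD ⇒ B·B·B·B·AA·AA·AA·AA·CD·AD·B·AD·AA·B·AD·B·B·AA·B·AD·CD·AD·B·AD·AA·B·AD·B·B·AA·B·AD
    A ↦ B
    B ↦ AA
    C ↦ CD
    D ↦ AD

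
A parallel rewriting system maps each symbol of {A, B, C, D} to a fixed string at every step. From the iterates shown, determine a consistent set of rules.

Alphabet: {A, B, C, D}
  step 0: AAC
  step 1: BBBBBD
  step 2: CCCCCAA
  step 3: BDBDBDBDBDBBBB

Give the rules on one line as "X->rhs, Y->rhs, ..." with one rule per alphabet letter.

  step 2 ⇒ step 3: CCCCCAA ⇒ BD·BD·BD·BD·BD·BB·BB
    A ↦ BB
    C ↦ BD
  step 1 ⇒ step 2: BBBBBD ⇒ C·C·C·C·C·AA
    B ↦ C
  step 1 ⇒ step 2: BBBBBD ⇒ C·C·C·C·C·AA
    D ↦ AA

A->BB, B->C, C->BD, D->AA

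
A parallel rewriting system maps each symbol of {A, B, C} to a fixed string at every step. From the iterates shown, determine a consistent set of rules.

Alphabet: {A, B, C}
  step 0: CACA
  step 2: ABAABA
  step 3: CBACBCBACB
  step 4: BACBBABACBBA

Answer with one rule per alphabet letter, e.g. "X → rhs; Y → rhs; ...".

  step 3 ⇒ step 4: CBACBCBACB ⇒ B·A·CB·B·A·B·A·CB·B·A
    A ↦ CB
    B ↦ A
    C ↦ B

A->CB, B->A, C->B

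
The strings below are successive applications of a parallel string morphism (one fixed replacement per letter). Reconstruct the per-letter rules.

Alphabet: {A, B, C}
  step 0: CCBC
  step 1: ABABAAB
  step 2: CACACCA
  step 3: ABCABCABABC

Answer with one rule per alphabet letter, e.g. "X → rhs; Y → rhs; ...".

  step 2 ⇒ step 3: CACACCA ⇒ AB·C·AB·C·AB·AB·C
    A ↦ C
    C ↦ AB
  step 0 ⇒ step 1: CCBC ⇒ AB·AB·A·AB
    B ↦ A

A->C, B->A, C->AB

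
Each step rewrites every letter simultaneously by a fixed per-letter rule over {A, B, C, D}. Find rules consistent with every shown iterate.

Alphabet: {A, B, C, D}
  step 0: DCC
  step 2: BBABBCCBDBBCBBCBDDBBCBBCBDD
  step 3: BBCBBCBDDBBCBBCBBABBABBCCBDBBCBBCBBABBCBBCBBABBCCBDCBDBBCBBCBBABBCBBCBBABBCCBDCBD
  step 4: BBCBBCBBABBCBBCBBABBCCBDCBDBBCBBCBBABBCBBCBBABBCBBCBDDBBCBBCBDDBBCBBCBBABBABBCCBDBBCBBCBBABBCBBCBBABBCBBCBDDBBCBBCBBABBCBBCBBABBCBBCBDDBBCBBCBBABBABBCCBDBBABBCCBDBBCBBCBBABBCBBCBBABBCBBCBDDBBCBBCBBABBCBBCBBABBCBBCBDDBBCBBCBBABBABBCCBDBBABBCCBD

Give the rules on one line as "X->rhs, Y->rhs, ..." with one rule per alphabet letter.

A->BDD, B->BBC, C->BBA, D->CBD

  step 3 ⇒ step 4: BBCBBCBDDBBCBBCBBABBABBCCBDBBCBBCBBABBCBBCBBABBCCBDCBDBBCBBCBBABBCBBCBBABBCCBDCBD ⇒ BBC·BBC·BBA·BBC·BBC·BBA·BBC·CBD·CBD·BBC·BBC·BBA·BBC·BBC·BBA·BBC·BBC·BDD·BBC·BBC·BDD·BBC·BBC·BBA·BBA·BBC·CBD·BBC·BBC·BBA·BBC·BBC·BBA·BBC·BBC·BDD·BBC·BBC·BBA·BBC·BBC·BBA·BBC·BBC·BDD·BBC·BBC·BBA·BBA·BBC·CBD·BBA·BBC·CBD·BBC·BBC·BBA·BBC·BBC·BBA·BBC·BBC·BDD·BBC·BBC·BBA·BBC·BBC·BBA·BBC·BBC·BDD·BBC·BBC·BBA·BBA·BBC·CBD·BBA·BBC·CBD
    A ↦ BDD
    B ↦ BBC
    C ↦ BBA
    D ↦ CBD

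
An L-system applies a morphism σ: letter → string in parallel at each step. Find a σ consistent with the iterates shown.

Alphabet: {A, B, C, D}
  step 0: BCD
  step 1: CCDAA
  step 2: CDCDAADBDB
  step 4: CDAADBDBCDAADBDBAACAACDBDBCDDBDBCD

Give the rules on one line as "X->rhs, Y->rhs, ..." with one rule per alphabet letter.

  step 1 ⇒ step 2: CCDAA ⇒ CD·CD·AA·DB·DB
    A ↦ DB
    C ↦ CD
    D ↦ AA
  step 0 ⇒ step 1: BCD ⇒ C·CD·AA
    B ↦ C

A->DB, B->C, C->CD, D->AA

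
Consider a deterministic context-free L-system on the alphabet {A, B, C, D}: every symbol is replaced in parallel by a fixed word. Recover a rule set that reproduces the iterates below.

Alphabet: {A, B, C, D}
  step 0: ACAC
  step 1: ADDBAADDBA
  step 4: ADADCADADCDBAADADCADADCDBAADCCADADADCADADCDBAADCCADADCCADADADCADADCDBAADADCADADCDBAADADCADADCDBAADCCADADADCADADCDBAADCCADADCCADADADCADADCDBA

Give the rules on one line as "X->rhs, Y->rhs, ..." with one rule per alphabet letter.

A->AD, B->C, C->DBA, D->ADC

  step 0 ⇒ step 1: ACAC ⇒ AD·DBA·AD·DBA
    A ↦ AD
    C ↦ DBA
    B ↦ C  (constrained at step 1)
    D ↦ ADC  (constrained at step 1)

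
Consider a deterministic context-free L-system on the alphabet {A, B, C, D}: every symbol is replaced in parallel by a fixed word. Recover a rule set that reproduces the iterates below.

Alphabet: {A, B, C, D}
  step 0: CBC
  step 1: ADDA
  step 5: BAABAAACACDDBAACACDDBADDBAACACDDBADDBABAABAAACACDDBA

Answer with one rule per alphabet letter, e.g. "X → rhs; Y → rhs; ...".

  step 0 ⇒ step 1: CBC ⇒ A·DD·A
    B ↦ DD
    C ↦ A
    A ↦ BA  (constrained at step 1)
    D ↦ AC  (constrained at step 1)

A->BA, B->DD, C->A, D->AC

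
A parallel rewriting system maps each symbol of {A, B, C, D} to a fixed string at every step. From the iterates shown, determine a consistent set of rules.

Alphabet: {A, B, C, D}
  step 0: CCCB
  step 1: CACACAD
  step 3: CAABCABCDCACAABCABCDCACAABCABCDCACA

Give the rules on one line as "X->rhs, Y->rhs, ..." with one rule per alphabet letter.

  step 0 ⇒ step 1: CCCB ⇒ CA·CA·CA·D
    B ↦ D
    C ↦ CA
    A ↦ ABC  (constrained at step 1)
    D ↦ C  (constrained at step 1)

A->ABC, B->D, C->CA, D->C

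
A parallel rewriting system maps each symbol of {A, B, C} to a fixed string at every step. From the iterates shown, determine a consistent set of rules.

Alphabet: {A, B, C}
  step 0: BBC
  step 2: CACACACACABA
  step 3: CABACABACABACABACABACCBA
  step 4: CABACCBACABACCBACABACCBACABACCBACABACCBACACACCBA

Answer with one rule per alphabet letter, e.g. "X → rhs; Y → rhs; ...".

  step 3 ⇒ step 4: CABACABACABACABACABACCBA ⇒ CA·BA·CC·BA·CA·BA·CC·BA·CA·BA·CC·BA·CA·BA·CC·BA·CA·BA·CC·BA·CA·CA·CC·BA
    A ↦ BA
    B ↦ CC
    C ↦ CA

A->BA, B->CC, C->CA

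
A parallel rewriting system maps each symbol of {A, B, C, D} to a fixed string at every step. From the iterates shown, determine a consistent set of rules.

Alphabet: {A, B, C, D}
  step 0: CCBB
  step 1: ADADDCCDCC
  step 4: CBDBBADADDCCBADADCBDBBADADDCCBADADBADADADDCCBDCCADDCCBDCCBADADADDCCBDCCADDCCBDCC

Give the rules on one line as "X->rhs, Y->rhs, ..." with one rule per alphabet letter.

  step 0 ⇒ step 1: CCBB ⇒ AD·AD·DCC·DCC
    B ↦ DCC
    C ↦ AD
    A ↦ CBD  (constrained at step 1)
    D ↦ B  (constrained at step 1)

A->CBD, B->DCC, C->AD, D->B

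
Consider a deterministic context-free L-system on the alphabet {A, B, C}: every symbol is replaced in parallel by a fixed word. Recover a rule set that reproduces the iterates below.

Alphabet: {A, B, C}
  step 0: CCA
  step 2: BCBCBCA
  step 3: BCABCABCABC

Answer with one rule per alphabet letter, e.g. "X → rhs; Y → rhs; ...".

  step 2 ⇒ step 3: BCBCBCA ⇒ BC·A·BC·A·BC·A·BC
    A ↦ BC
    B ↦ BC
    C ↦ A

A->BC, B->BC, C->A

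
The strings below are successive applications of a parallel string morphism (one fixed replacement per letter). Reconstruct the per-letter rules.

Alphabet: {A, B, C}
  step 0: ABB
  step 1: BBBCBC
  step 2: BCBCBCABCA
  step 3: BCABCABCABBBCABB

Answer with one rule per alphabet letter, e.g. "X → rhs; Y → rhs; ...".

  step 2 ⇒ step 3: BCBCBCABCA ⇒ BC·A·BC·A·BC·A·BB·BC·A·BB
    A ↦ BB
    B ↦ BC
    C ↦ A

A->BB, B->BC, C->A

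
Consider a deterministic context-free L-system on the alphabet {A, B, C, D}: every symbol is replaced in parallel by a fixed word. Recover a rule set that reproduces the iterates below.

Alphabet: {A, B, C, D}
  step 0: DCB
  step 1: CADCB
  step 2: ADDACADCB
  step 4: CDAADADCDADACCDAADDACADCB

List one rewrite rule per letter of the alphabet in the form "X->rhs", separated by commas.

  step 1 ⇒ step 2: CADCB ⇒ AD·DA·C·AD·CB
    A ↦ DA
    B ↦ CB
    C ↦ AD
    D ↦ C

A->DA, B->CB, C->AD, D->C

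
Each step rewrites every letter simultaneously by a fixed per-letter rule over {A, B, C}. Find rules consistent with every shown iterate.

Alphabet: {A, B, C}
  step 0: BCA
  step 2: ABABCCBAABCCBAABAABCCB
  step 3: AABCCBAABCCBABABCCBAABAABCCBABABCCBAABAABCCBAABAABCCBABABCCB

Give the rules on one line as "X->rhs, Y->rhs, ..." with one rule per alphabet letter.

  step 2 ⇒ step 3: ABABCCBAABCCBAABAABCCB ⇒ AAB·CCB·AAB·CCB·AB·AB·CCB·AAB·AAB·CCB·AB·AB·CCB·AAB·AAB·CCB·AAB·AAB·CCB·AB·AB·CCB
    A ↦ AAB
    B ↦ CCB
    C ↦ AB

A->AAB, B->CCB, C->AB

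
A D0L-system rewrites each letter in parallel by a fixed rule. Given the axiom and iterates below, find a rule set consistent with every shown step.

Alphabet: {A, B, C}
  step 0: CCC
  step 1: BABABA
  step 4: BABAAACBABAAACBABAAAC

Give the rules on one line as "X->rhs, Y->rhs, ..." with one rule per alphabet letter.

  step 0 ⇒ step 1: CCC ⇒ BA·BA·BA
    C ↦ BA
    A ↦ C  (constrained at step 1)
    B ↦ AA  (constrained at step 1)

A->C, B->AA, C->BA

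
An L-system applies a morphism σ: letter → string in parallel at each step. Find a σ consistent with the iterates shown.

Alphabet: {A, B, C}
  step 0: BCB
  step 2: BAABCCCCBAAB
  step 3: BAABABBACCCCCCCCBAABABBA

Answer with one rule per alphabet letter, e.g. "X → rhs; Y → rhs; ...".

  step 2 ⇒ step 3: BAABCCCCBAAB ⇒ BA·AB·AB·BA·CC·CC·CC·CC·BA·AB·AB·BA
    A ↦ AB
    B ↦ BA
    C ↦ CC

A->AB, B->BA, C->CC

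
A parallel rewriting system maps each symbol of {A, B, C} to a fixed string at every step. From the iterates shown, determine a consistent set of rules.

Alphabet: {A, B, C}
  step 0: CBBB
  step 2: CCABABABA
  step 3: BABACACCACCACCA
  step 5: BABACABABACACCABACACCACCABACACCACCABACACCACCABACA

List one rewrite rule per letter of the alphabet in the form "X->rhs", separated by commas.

A->CA, B->C, C->BA

  step 2 ⇒ step 3: CCABABABA ⇒ BA·BA·CA·C·CA·C·CA·C·CA
    A ↦ CA
    B ↦ C
    C ↦ BA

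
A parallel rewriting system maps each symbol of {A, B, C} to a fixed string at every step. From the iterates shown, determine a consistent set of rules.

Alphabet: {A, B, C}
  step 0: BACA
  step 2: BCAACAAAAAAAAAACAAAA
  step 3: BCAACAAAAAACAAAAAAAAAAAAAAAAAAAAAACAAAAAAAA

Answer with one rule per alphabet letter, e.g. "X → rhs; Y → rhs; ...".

A->AA, B->BC, C->AAC

  step 2 ⇒ step 3: BCAACAAAAAAAAAACAAAA ⇒ BC·AAC·AA·AA·AAC·AA·AA·AA·AA·AA·AA·AA·AA·AA·AA·AAC·AA·AA·AA·AA
    A ↦ AA
    B ↦ BC
    C ↦ AAC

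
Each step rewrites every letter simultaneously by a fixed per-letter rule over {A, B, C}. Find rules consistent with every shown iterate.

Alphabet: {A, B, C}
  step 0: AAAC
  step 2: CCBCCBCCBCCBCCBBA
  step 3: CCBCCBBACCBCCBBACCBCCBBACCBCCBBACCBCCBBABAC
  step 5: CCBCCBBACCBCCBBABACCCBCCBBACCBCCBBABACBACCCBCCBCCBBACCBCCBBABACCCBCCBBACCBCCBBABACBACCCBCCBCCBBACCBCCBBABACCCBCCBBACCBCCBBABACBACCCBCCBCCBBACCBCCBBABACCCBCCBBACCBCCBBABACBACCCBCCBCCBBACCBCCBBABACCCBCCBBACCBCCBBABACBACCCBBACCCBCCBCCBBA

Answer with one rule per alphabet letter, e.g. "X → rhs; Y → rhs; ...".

A->C, B->BA, C->CCB

  step 2 ⇒ step 3: CCBCCBCCBCCBCCBBA ⇒ CCB·CCB·BA·CCB·CCB·BA·CCB·CCB·BA·CCB·CCB·BA·CCB·CCB·BA·BA·C
    A ↦ C
    B ↦ BA
    C ↦ CCB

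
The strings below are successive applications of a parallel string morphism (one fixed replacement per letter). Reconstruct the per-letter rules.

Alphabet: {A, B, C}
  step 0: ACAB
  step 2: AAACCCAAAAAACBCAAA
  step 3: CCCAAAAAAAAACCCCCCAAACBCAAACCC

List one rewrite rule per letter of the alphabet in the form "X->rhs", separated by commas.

A->C, B->CBC, C->AAA

  step 2 ⇒ step 3: AAACCCAAAAAACBCAAA ⇒ C·C·C·AAA·AAA·AAA·C·C·C·C·C·C·AAA·CBC·AAA·C·C·C
    A ↦ C
    B ↦ CBC
    C ↦ AAA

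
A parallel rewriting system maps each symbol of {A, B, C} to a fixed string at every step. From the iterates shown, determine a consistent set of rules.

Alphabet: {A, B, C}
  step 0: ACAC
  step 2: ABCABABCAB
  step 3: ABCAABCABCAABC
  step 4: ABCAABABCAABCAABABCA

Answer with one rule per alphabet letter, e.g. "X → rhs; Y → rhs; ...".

A->AB, B->C, C->A

  step 3 ⇒ step 4: ABCAABCABCAABC ⇒ AB·C·A·AB·AB·C·A·AB·C·A·AB·AB·C·A
    A ↦ AB
    B ↦ C
    C ↦ A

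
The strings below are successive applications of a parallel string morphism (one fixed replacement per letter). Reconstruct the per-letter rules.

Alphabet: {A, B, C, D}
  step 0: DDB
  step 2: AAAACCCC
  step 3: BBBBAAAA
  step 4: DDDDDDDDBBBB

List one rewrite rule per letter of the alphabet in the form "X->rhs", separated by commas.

A->B, B->DD, C->A, D->CC

  step 3 ⇒ step 4: BBBBAAAA ⇒ DD·DD·DD·DD·B·B·B·B
    A ↦ B
    B ↦ DD
  step 2 ⇒ step 3: AAAACCCC ⇒ B·B·B·B·A·A·A·A
    C ↦ A
    D ↦ CC  (constrained at step 0)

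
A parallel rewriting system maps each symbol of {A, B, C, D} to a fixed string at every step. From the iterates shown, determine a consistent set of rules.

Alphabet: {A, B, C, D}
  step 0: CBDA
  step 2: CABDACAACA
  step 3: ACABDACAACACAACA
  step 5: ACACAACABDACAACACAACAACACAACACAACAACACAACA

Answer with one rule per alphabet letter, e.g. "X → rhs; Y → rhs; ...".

  step 2 ⇒ step 3: CABDACAACA ⇒ A·CA·BD·A·CA·A·CA·CA·A·CA
    A ↦ CA
    B ↦ BD
    C ↦ A
    D ↦ A

A->CA, B->BD, C->A, D->A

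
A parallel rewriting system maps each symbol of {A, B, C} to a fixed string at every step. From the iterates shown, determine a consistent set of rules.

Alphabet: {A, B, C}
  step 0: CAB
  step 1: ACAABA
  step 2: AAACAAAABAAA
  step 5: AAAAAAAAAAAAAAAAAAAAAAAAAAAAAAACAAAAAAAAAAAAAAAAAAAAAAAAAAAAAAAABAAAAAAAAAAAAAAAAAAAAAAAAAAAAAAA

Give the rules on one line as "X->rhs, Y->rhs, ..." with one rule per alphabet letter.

A->AA, B->BA, C->AC

  step 1 ⇒ step 2: ACAABA ⇒ AA·AC·AA·AA·BA·AA
    A ↦ AA
    B ↦ BA
    C ↦ AC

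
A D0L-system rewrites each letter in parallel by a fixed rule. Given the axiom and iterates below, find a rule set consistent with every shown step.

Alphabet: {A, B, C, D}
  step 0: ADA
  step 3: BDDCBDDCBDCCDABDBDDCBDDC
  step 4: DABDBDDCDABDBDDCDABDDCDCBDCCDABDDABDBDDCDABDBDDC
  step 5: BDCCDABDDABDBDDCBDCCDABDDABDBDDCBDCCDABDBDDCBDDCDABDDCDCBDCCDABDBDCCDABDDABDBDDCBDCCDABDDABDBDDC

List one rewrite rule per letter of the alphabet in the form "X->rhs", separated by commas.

A->CC, B->DA, C->DC, D->BD

  step 4 ⇒ step 5: DABDBDDCDABDBDDCDABDDCDCBDCCDABDDABDBDDCDABDBDDC ⇒ BD·CC·DA·BD·DA·BD·BD·DC·BD·CC·DA·BD·DA·BD·BD·DC·BD·CC·DA·BD·BD·DC·BD·DC·DA·BD·DC·DC·BD·CC·DA·BD·BD·CC·DA·BD·DA·BD·BD·DC·BD·CC·DA·BD·DA·BD·BD·DC
    A ↦ CC
    B ↦ DA
    C ↦ DC
    D ↦ BD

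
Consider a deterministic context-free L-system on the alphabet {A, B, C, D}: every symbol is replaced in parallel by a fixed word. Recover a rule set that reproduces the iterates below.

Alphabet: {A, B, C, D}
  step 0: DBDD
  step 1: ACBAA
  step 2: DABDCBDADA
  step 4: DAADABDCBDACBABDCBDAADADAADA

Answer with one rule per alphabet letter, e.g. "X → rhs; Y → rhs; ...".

  step 1 ⇒ step 2: ACBAA ⇒ DA·BD·CB·DA·DA
    A ↦ DA
    B ↦ CB
    C ↦ BD
  step 0 ⇒ step 1: DBDD ⇒ A·CB·A·A
    D ↦ A

A->DA, B->CB, C->BD, D->A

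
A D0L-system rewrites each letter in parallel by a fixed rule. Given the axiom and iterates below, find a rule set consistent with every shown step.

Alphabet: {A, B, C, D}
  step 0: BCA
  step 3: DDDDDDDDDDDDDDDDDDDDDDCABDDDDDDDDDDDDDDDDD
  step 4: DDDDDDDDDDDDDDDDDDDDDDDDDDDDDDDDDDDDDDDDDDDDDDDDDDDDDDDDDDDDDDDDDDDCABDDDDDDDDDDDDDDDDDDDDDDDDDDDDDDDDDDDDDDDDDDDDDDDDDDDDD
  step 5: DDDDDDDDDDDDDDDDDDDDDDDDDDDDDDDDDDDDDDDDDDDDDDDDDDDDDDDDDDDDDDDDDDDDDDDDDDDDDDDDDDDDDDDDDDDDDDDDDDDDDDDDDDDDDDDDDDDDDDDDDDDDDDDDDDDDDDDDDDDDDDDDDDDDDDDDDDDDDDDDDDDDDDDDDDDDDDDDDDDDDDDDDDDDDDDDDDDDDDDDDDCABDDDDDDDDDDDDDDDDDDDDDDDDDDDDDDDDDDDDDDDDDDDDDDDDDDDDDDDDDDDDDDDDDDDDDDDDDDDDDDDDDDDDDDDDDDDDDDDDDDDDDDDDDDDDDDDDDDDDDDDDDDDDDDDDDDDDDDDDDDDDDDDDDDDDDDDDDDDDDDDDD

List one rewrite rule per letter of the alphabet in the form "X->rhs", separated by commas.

  step 4 ⇒ step 5: DDDDDDDDDDDDDDDDDDDDDDDDDDDDDDDDDDDDDDDDDDDDDDDDDDDDDDDDDDDDDDDDDDDCABDDDDDDDDDDDDDDDDDDDDDDDDDDDDDDDDDDDDDDDDDDDDDDDDDDDDD ⇒ DDD·DDD·DDD·DDD·DDD·DDD·DDD·DDD·DDD·DDD·DDD·DDD·DDD·DDD·DDD·DDD·DDD·DDD·DDD·DDD·DDD·DDD·DDD·DDD·DDD·DDD·DDD·DDD·DDD·DDD·DDD·DDD·DDD·DDD·DDD·DDD·DDD·DDD·DDD·DDD·DDD·DDD·DDD·DDD·DDD·DDD·DDD·DDD·DDD·DDD·DDD·DDD·DDD·DDD·DDD·DDD·DDD·DDD·DDD·DDD·DDD·DDD·DDD·DDD·DDD·DDD·DDD·DC·ABD·D·DDD·DDD·DDD·DDD·DDD·DDD·DDD·DDD·DDD·DDD·DDD·DDD·DDD·DDD·DDD·DDD·DDD·DDD·DDD·DDD·DDD·DDD·DDD·DDD·DDD·DDD·DDD·DDD·DDD·DDD·DDD·DDD·DDD·DDD·DDD·DDD·DDD·DDD·DDD·DDD·DDD·DDD·DDD·DDD·DDD·DDD·DDD·DDD·DDD·DDD·DDD·DDD·DDD
    A ↦ ABD
    B ↦ D
    C ↦ DC
    D ↦ DDD

A->ABD, B->D, C->DC, D->DDD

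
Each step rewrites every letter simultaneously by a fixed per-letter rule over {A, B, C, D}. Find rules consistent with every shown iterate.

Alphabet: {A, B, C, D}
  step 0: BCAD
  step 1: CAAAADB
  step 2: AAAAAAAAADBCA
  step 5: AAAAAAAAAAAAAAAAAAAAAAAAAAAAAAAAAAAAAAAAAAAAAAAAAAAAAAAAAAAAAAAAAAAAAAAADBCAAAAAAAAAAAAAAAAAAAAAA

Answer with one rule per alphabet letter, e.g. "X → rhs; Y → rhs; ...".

  step 1 ⇒ step 2: CAAAADB ⇒ A·AA·AA·AA·AA·DB·CA
    A ↦ AA
    B ↦ CA
    C ↦ A
    D ↦ DB

A->AA, B->CA, C->A, D->DB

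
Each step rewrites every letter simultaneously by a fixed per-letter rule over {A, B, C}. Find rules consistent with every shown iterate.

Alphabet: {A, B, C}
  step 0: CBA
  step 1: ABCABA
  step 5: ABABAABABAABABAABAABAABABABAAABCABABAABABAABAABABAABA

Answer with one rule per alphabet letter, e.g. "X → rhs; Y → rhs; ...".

A->BA, B->A, C->ABC

  step 0 ⇒ step 1: CBA ⇒ ABC·A·BA
    A ↦ BA
    B ↦ A
    C ↦ ABC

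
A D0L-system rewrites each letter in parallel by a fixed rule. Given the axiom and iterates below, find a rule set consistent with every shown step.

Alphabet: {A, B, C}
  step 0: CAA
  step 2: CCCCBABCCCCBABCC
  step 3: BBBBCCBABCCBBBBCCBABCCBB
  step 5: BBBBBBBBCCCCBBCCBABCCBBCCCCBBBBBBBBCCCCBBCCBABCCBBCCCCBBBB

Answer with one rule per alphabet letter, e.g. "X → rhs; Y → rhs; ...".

  step 2 ⇒ step 3: CCCCBABCCCCBABCC ⇒ B·B·B·B·CC·BAB·CC·B·B·B·B·CC·BAB·CC·B·B
    A ↦ BAB
    B ↦ CC
    C ↦ B

A->BAB, B->CC, C->B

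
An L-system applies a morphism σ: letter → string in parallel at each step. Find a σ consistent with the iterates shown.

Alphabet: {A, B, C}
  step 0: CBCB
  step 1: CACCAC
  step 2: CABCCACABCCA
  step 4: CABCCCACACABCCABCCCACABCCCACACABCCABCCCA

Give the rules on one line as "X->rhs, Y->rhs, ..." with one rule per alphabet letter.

  step 1 ⇒ step 2: CACCAC ⇒ CA·BC·CA·CA·BC·CA
    A ↦ BC
    C ↦ CA
  step 0 ⇒ step 1: CBCB ⇒ CA·C·CA·C
    B ↦ C

A->BC, B->C, C->CA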